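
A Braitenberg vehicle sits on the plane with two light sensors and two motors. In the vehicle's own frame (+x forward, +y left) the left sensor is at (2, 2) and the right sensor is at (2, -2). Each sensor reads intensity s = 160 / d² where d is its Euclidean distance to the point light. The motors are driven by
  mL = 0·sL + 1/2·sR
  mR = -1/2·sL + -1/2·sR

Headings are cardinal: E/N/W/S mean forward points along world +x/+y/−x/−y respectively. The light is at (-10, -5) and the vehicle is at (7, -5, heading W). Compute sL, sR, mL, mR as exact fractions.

left sensor world pos  = (5, -7); dL² = 229
right sensor world pos = (5, -3); dR² = 229
sL = 160/229 = 160/229
sR = 160/229 = 160/229
mL = 0·sL + 1/2·sR = 80/229
mR = -1/2·sL + -1/2·sR = -160/229

160/229 160/229 80/229 -160/229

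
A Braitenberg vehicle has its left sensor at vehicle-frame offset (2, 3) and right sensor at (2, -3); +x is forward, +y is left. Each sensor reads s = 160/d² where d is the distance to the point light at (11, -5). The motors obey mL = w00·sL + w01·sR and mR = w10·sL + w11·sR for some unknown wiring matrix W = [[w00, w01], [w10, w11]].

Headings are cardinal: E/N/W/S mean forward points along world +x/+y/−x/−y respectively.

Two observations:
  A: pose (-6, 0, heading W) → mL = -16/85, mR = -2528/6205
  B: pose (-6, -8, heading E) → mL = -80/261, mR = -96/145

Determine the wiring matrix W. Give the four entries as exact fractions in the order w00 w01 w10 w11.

0 -1/2 -1/2 -1/2

obs A: pose=(-6,0,W) → sL=32/73, sR=32/85, mL=-16/85, mR=-2528/6205
obs B: pose=(-6,-8,E) → sL=32/45, sR=160/261, mL=-80/261, mR=-96/145
sensor matrix S = [[32/73, 32/85], [32/45, 160/261]]; det S = 8192/8097525
solve [mL_A; mL_B] = S·[w00; w01] and [mR_A; mR_B] = S·[w10; w11]:
  w00 = 0, w01 = -1/2, w10 = -1/2, w11 = -1/2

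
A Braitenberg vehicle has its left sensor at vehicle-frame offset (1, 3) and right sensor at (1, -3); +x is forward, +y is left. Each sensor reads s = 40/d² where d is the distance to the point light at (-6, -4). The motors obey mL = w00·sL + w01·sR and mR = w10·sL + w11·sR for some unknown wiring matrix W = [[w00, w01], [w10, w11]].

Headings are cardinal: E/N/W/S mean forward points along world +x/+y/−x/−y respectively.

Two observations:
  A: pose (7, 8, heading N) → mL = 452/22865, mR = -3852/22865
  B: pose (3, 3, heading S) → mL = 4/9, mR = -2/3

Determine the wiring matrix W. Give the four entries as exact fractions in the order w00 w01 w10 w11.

-1/2 1 -1/2 -1

obs A: pose=(7,8,N) → sL=40/269, sR=8/85, mL=452/22865, mR=-3852/22865
obs B: pose=(3,3,S) → sL=2/9, sR=5/9, mL=4/9, mR=-2/3
sensor matrix S = [[40/269, 8/85], [2/9, 5/9]]; det S = 4232/68595
solve [mL_A; mL_B] = S·[w00; w01] and [mR_A; mR_B] = S·[w10; w11]:
  w00 = -1/2, w01 = 1, w10 = -1/2, w11 = -1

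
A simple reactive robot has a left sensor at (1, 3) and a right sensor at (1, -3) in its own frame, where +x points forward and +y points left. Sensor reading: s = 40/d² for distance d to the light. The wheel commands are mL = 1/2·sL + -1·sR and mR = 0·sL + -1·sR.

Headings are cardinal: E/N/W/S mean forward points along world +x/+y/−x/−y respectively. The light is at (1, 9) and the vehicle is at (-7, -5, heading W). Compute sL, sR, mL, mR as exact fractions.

left sensor world pos  = (-8, -8); dL² = 370
right sensor world pos = (-8, -2); dR² = 202
sL = 40/370 = 4/37
sR = 40/202 = 20/101
mL = 1/2·sL + -1·sR = -538/3737
mR = 0·sL + -1·sR = -20/101

4/37 20/101 -538/3737 -20/101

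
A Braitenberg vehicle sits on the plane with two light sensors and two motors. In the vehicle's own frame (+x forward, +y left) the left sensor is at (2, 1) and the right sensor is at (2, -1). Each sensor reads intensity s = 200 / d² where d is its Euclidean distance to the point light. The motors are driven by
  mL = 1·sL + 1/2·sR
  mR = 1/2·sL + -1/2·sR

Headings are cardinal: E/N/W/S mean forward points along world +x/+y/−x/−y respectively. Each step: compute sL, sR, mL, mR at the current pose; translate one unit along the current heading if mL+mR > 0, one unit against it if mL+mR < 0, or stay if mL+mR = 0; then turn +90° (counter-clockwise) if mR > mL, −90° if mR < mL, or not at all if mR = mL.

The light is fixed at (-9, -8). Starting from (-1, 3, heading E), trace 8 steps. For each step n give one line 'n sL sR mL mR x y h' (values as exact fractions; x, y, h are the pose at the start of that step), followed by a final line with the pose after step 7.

n=0: pose=(-1,3,E); sL=50/61, sR=1; mL=161/122, mR=-11/122; mL+mR=75/61 → advance +1; mR−mL=-86/61 → turn -1·90°
n=1: pose=(0,3,S); sL=200/181, sR=40/29; mL=9420/5249, mR=-720/5249; mL+mR=300/181 → advance +1; mR−mL=-10140/5249 → turn -1·90°
n=2: pose=(0,2,W); sL=20/13, sR=20/17; mL=470/221, mR=40/221; mL+mR=30/13 → advance +1; mR−mL=-430/221 → turn -1·90°
n=3: pose=(-1,2,N); sL=200/193, sR=8/9; mL=2572/1737, mR=128/1737; mL+mR=300/193 → advance +1; mR−mL=-2444/1737 → turn -1·90°
n=4: pose=(-1,3,E); sL=50/61, sR=1; mL=161/122, mR=-11/122; mL+mR=75/61 → advance +1; mR−mL=-86/61 → turn -1·90°
n=5: pose=(0,3,S); sL=200/181, sR=40/29; mL=9420/5249, mR=-720/5249; mL+mR=300/181 → advance +1; mR−mL=-10140/5249 → turn -1·90°
n=6: pose=(0,2,W); sL=20/13, sR=20/17; mL=470/221, mR=40/221; mL+mR=30/13 → advance +1; mR−mL=-430/221 → turn -1·90°
n=7: pose=(-1,2,N); sL=200/193, sR=8/9; mL=2572/1737, mR=128/1737; mL+mR=300/193 → advance +1; mR−mL=-2444/1737 → turn -1·90°

0 50/61 1 161/122 -11/122 -1 3 E
1 200/181 40/29 9420/5249 -720/5249 0 3 S
2 20/13 20/17 470/221 40/221 0 2 W
3 200/193 8/9 2572/1737 128/1737 -1 2 N
4 50/61 1 161/122 -11/122 -1 3 E
5 200/181 40/29 9420/5249 -720/5249 0 3 S
6 20/13 20/17 470/221 40/221 0 2 W
7 200/193 8/9 2572/1737 128/1737 -1 2 N
final -1 3 E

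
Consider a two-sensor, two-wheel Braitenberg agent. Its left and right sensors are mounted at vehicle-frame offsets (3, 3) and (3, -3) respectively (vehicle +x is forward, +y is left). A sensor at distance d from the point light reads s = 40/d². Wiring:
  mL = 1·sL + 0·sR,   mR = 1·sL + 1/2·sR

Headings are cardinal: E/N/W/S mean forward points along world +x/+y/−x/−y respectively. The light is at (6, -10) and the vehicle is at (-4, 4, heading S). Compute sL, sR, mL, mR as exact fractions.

4/17 4/29 4/17 150/493

left sensor world pos  = (-1, 1); dL² = 170
right sensor world pos = (-7, 1); dR² = 290
sL = 40/170 = 4/17
sR = 40/290 = 4/29
mL = 1·sL + 0·sR = 4/17
mR = 1·sL + 1/2·sR = 150/493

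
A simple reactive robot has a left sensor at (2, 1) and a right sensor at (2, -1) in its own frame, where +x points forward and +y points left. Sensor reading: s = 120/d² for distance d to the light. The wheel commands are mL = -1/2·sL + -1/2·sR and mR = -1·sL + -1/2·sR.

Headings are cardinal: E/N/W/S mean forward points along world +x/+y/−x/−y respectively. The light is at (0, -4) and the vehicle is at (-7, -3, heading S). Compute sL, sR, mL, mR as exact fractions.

left sensor world pos  = (-6, -5); dL² = 37
right sensor world pos = (-8, -5); dR² = 65
sL = 120/37 = 120/37
sR = 120/65 = 24/13
mL = -1/2·sL + -1/2·sR = -1224/481
mR = -1·sL + -1/2·sR = -2004/481

120/37 24/13 -1224/481 -2004/481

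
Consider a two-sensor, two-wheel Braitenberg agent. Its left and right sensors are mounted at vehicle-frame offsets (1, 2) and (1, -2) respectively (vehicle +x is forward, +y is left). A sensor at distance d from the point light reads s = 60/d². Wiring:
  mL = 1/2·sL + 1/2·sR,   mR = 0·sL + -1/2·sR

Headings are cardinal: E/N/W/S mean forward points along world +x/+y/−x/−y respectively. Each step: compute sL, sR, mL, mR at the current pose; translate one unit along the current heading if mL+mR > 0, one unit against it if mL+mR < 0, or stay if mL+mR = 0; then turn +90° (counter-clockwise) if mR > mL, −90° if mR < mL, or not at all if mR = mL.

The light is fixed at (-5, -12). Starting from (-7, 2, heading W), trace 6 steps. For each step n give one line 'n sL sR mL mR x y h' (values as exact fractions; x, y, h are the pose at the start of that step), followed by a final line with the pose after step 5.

n=0: pose=(-7,2,W); sL=20/51, sR=12/53; mL=836/2703, mR=-6/53; mL+mR=10/51 → advance +1; mR−mL=-1142/2703 → turn -1·90°
n=1: pose=(-8,2,N); sL=6/25, sR=30/113; mL=714/2825, mR=-15/113; mL+mR=3/25 → advance +1; mR−mL=-1089/2825 → turn -1·90°
n=2: pose=(-8,3,E); sL=60/293, sR=60/173; mL=13980/50689, mR=-30/173; mL+mR=30/293 → advance +1; mR−mL=-22770/50689 → turn -1·90°
n=3: pose=(-7,3,S); sL=15/49, sR=15/53; mL=765/2597, mR=-15/106; mL+mR=15/98 → advance +1; mR−mL=-2265/5194 → turn -1·90°
n=4: pose=(-7,2,W); sL=20/51, sR=12/53; mL=836/2703, mR=-6/53; mL+mR=10/51 → advance +1; mR−mL=-1142/2703 → turn -1·90°
n=5: pose=(-8,2,N); sL=6/25, sR=30/113; mL=714/2825, mR=-15/113; mL+mR=3/25 → advance +1; mR−mL=-1089/2825 → turn -1·90°

0 20/51 12/53 836/2703 -6/53 -7 2 W
1 6/25 30/113 714/2825 -15/113 -8 2 N
2 60/293 60/173 13980/50689 -30/173 -8 3 E
3 15/49 15/53 765/2597 -15/106 -7 3 S
4 20/51 12/53 836/2703 -6/53 -7 2 W
5 6/25 30/113 714/2825 -15/113 -8 2 N
final -8 3 E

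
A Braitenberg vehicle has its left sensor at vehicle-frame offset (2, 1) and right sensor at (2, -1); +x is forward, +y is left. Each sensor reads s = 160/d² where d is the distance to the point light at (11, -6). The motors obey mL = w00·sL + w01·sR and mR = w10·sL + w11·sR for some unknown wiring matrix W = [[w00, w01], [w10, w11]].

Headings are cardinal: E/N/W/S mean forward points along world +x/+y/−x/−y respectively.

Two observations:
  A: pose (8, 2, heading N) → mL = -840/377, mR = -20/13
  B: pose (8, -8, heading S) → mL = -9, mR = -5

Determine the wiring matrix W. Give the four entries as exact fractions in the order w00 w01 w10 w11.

obs A: pose=(8,2,N) → sL=40/29, sR=20/13, mL=-840/377, mR=-20/13
obs B: pose=(8,-8,S) → sL=8, sR=5, mL=-9, mR=-5
sensor matrix S = [[40/29, 20/13], [8, 5]]; det S = -2040/377
solve [mL_A; mL_B] = S·[w00; w01] and [mR_A; mR_B] = S·[w10; w11]:
  w00 = -1/2, w01 = -1, w10 = 0, w11 = -1

-1/2 -1 0 -1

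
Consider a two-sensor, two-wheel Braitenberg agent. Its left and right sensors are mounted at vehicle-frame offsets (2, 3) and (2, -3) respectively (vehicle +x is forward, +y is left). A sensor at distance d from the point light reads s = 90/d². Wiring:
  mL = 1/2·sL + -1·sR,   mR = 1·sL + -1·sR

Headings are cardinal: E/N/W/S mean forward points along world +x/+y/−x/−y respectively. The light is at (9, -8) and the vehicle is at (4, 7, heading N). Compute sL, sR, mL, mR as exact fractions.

90/353 90/293 -18585/103429 -5400/103429

left sensor world pos  = (1, 9); dL² = 353
right sensor world pos = (7, 9); dR² = 293
sL = 90/353 = 90/353
sR = 90/293 = 90/293
mL = 1/2·sL + -1·sR = -18585/103429
mR = 1·sL + -1·sR = -5400/103429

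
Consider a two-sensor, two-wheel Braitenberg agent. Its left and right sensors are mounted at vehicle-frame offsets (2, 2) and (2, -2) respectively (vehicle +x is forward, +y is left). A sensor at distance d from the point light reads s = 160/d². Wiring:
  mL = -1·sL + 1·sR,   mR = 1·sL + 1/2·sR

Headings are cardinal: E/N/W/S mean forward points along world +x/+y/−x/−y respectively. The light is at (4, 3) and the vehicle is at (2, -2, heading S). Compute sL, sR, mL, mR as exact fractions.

160/49 32/13 -512/637 2864/637

left sensor world pos  = (4, -4); dL² = 49
right sensor world pos = (0, -4); dR² = 65
sL = 160/49 = 160/49
sR = 160/65 = 32/13
mL = -1·sL + 1·sR = -512/637
mR = 1·sL + 1/2·sR = 2864/637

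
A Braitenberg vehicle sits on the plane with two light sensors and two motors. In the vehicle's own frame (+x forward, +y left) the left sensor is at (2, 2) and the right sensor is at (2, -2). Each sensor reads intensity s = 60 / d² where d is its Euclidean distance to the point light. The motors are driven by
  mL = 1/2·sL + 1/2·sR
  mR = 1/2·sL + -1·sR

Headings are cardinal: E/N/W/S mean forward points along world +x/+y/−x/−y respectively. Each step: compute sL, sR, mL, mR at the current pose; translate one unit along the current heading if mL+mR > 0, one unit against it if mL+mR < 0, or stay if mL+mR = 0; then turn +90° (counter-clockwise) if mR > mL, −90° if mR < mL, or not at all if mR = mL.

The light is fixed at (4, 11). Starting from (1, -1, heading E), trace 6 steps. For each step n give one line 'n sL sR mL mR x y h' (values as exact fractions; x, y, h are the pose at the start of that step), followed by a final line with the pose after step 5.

n=0: pose=(1,-1,E); sL=60/101, sR=60/197; mL=8940/19897, mR=-150/19897; mL+mR=8790/19897 → advance +1; mR−mL=-90/197 → turn -1·90°
n=1: pose=(2,-1,S); sL=15/49, sR=15/53; mL=765/2597, mR=-675/5194; mL+mR=855/5194 → advance +1; mR−mL=-45/106 → turn -1·90°
n=2: pose=(2,-2,W); sL=60/241, sR=60/137; mL=11340/33017, mR=-10350/33017; mL+mR=990/33017 → advance +1; mR−mL=-90/137 → turn -1·90°
n=3: pose=(1,-2,N); sL=30/73, sR=30/61; mL=2010/4453, mR=-1275/4453; mL+mR=735/4453 → advance +1; mR−mL=-45/61 → turn -1·90°
n=4: pose=(1,-1,E); sL=60/101, sR=60/197; mL=8940/19897, mR=-150/19897; mL+mR=8790/19897 → advance +1; mR−mL=-90/197 → turn -1·90°
n=5: pose=(2,-1,S); sL=15/49, sR=15/53; mL=765/2597, mR=-675/5194; mL+mR=855/5194 → advance +1; mR−mL=-45/106 → turn -1·90°

0 60/101 60/197 8940/19897 -150/19897 1 -1 E
1 15/49 15/53 765/2597 -675/5194 2 -1 S
2 60/241 60/137 11340/33017 -10350/33017 2 -2 W
3 30/73 30/61 2010/4453 -1275/4453 1 -2 N
4 60/101 60/197 8940/19897 -150/19897 1 -1 E
5 15/49 15/53 765/2597 -675/5194 2 -1 S
final 2 -2 W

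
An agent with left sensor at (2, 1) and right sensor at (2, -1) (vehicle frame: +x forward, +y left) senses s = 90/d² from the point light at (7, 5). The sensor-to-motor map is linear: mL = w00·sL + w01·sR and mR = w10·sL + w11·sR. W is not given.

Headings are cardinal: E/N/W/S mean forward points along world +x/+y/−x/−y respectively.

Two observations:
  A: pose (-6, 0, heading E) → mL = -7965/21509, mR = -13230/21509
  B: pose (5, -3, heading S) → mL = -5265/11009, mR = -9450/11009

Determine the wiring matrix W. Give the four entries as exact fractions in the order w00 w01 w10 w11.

obs A: pose=(-6,0,E) → sL=90/137, sR=90/157, mL=-7965/21509, mR=-13230/21509
obs B: pose=(5,-3,S) → sL=90/101, sR=90/109, mL=-5265/11009, mR=-9450/11009
sensor matrix S = [[90/137, 90/157], [90/101, 90/109]]; det S = 7484400/236792581
solve [mL_A; mL_B] = S·[w00; w01] and [mR_A; mR_B] = S·[w10; w11]:
  w00 = -1, w01 = 1/2, w10 = -1/2, w11 = -1/2

-1 1/2 -1/2 -1/2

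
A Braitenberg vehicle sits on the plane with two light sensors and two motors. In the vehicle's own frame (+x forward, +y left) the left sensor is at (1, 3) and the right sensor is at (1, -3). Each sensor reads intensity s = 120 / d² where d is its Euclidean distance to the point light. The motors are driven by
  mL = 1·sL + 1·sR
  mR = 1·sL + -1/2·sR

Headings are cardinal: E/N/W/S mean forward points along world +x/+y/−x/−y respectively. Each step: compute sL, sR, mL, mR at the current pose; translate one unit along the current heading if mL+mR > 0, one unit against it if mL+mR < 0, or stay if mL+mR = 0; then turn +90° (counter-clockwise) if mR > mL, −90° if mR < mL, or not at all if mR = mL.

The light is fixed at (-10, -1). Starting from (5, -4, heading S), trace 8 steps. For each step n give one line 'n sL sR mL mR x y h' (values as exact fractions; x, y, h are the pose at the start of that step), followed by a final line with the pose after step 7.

n=0: pose=(5,-4,S); sL=6/17, sR=3/4; mL=75/68, mR=-3/136; mL+mR=147/136 → advance +1; mR−mL=-9/8 → turn -1·90°
n=1: pose=(5,-5,W); sL=24/49, sR=120/197; mL=10608/9653, mR=1788/9653; mL+mR=12396/9653 → advance +1; mR−mL=-180/197 → turn -1·90°
n=2: pose=(4,-5,N); sL=12/13, sR=60/149; mL=2568/1937, mR=1398/1937; mL+mR=3966/1937 → advance +1; mR−mL=-90/149 → turn -1·90°
n=3: pose=(4,-4,E); sL=8/15, sR=40/87; mL=144/145, mR=44/145; mL+mR=188/145 → advance +1; mR−mL=-20/29 → turn -1·90°
n=4: pose=(5,-4,S); sL=6/17, sR=3/4; mL=75/68, mR=-3/136; mL+mR=147/136 → advance +1; mR−mL=-9/8 → turn -1·90°
n=5: pose=(5,-5,W); sL=24/49, sR=120/197; mL=10608/9653, mR=1788/9653; mL+mR=12396/9653 → advance +1; mR−mL=-180/197 → turn -1·90°
n=6: pose=(4,-5,N); sL=12/13, sR=60/149; mL=2568/1937, mR=1398/1937; mL+mR=3966/1937 → advance +1; mR−mL=-90/149 → turn -1·90°
n=7: pose=(4,-4,E); sL=8/15, sR=40/87; mL=144/145, mR=44/145; mL+mR=188/145 → advance +1; mR−mL=-20/29 → turn -1·90°

0 6/17 3/4 75/68 -3/136 5 -4 S
1 24/49 120/197 10608/9653 1788/9653 5 -5 W
2 12/13 60/149 2568/1937 1398/1937 4 -5 N
3 8/15 40/87 144/145 44/145 4 -4 E
4 6/17 3/4 75/68 -3/136 5 -4 S
5 24/49 120/197 10608/9653 1788/9653 5 -5 W
6 12/13 60/149 2568/1937 1398/1937 4 -5 N
7 8/15 40/87 144/145 44/145 4 -4 E
final 5 -4 S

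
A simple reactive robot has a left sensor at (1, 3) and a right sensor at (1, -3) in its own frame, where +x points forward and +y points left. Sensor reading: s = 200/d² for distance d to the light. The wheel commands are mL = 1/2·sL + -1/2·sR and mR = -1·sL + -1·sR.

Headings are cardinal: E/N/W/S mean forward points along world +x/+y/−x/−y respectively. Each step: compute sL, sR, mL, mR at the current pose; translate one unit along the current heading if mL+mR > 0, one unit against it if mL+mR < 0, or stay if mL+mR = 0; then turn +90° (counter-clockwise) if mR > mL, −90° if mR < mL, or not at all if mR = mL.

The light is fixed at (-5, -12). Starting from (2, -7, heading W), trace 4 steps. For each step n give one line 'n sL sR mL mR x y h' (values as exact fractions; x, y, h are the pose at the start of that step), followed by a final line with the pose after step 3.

n=0: pose=(2,-7,W); sL=5, sR=2; mL=3/2, mR=-7; mL+mR=-11/2 → advance -1; mR−mL=-17/2 → turn -1·90°
n=1: pose=(3,-7,N); sL=200/61, sR=200/157; mL=9600/9577, mR=-43600/9577; mL+mR=-34000/9577 → advance -1; mR−mL=-53200/9577 → turn -1·90°
n=2: pose=(3,-8,E); sL=20/13, sR=100/41; mL=-240/533, mR=-2120/533; mL+mR=-2360/533 → advance -1; mR−mL=-1880/533 → turn -1·90°
n=3: pose=(2,-8,S); sL=200/109, sR=8; mL=-336/109, mR=-1072/109; mL+mR=-1408/109 → advance -1; mR−mL=-736/109 → turn -1·90°

0 5 2 3/2 -7 2 -7 W
1 200/61 200/157 9600/9577 -43600/9577 3 -7 N
2 20/13 100/41 -240/533 -2120/533 3 -8 E
3 200/109 8 -336/109 -1072/109 2 -8 S
final 2 -7 W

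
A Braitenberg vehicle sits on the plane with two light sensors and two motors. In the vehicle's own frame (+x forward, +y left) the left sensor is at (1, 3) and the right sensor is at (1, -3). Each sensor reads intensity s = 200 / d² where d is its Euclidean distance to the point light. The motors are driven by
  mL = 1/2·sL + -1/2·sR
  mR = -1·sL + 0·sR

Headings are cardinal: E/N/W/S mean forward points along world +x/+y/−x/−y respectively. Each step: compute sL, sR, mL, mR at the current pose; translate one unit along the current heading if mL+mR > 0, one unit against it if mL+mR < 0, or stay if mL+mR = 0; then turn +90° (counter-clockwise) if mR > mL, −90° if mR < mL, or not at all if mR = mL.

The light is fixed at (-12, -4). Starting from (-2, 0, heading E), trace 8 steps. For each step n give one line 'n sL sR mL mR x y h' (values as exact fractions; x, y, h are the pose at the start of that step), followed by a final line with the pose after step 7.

n=0: pose=(-2,0,E); sL=20/17, sR=100/61; mL=-240/1037, mR=-20/17; mL+mR=-1460/1037 → advance -1; mR−mL=-980/1037 → turn -1·90°
n=1: pose=(-3,0,S); sL=200/153, sR=40/9; mL=-80/51, mR=-200/153; mL+mR=-440/153 → advance -1; mR−mL=40/153 → turn +1·90°
n=2: pose=(-3,1,E); sL=50/41, sR=25/13; mL=-375/1066, mR=-50/41; mL+mR=-1675/1066 → advance -1; mR−mL=-925/1066 → turn -1·90°
n=3: pose=(-4,1,S); sL=200/137, sR=200/41; mL=-9600/5617, mR=-200/137; mL+mR=-17800/5617 → advance -1; mR−mL=1400/5617 → turn +1·90°
n=4: pose=(-4,2,E); sL=100/81, sR=20/9; mL=-40/81, mR=-100/81; mL+mR=-140/81 → advance -1; mR−mL=-20/27 → turn -1·90°
n=5: pose=(-5,2,S); sL=8/5, sR=200/41; mL=-336/205, mR=-8/5; mL+mR=-664/205 → advance -1; mR−mL=8/205 → turn +1·90°
n=6: pose=(-5,3,E); sL=50/41, sR=5/2; mL=-105/164, mR=-50/41; mL+mR=-305/164 → advance -1; mR−mL=-95/164 → turn -1·90°
n=7: pose=(-6,3,S); sL=200/117, sR=40/9; mL=-160/117, mR=-200/117; mL+mR=-40/13 → advance -1; mR−mL=-40/117 → turn -1·90°

0 20/17 100/61 -240/1037 -20/17 -2 0 E
1 200/153 40/9 -80/51 -200/153 -3 0 S
2 50/41 25/13 -375/1066 -50/41 -3 1 E
3 200/137 200/41 -9600/5617 -200/137 -4 1 S
4 100/81 20/9 -40/81 -100/81 -4 2 E
5 8/5 200/41 -336/205 -8/5 -5 2 S
6 50/41 5/2 -105/164 -50/41 -5 3 E
7 200/117 40/9 -160/117 -200/117 -6 3 S
final -6 4 W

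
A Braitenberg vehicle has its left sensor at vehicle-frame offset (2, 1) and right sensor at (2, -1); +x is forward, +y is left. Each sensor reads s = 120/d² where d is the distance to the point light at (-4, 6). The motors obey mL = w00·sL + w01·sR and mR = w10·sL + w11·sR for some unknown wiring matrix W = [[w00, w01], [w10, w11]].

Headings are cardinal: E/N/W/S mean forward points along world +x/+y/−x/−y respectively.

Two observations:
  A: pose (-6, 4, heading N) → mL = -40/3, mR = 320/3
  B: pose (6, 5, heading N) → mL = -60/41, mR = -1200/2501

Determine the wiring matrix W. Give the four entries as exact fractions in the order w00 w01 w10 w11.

obs A: pose=(-6,4,N) → sL=40/3, sR=120, mL=-40/3, mR=320/3
obs B: pose=(6,5,N) → sL=60/41, sR=60/61, mL=-60/41, mR=-1200/2501
sensor matrix S = [[40/3, 120], [60/41, 60/61]]; det S = -406400/2501
solve [mL_A; mL_B] = S·[w00; w01] and [mR_A; mR_B] = S·[w10; w11]:
  w00 = -1, w01 = 0, w10 = -1, w11 = 1

-1 0 -1 1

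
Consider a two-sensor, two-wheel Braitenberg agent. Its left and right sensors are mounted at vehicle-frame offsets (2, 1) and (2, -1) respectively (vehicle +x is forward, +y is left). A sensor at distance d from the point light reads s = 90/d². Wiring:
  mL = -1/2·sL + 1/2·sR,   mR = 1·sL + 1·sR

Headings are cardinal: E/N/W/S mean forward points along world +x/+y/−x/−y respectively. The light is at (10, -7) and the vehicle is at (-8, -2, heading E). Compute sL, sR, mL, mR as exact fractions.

45/146 45/136 225/19856 6345/9928

left sensor world pos  = (-6, -1); dL² = 292
right sensor world pos = (-6, -3); dR² = 272
sL = 90/292 = 45/146
sR = 90/272 = 45/136
mL = -1/2·sL + 1/2·sR = 225/19856
mR = 1·sL + 1·sR = 6345/9928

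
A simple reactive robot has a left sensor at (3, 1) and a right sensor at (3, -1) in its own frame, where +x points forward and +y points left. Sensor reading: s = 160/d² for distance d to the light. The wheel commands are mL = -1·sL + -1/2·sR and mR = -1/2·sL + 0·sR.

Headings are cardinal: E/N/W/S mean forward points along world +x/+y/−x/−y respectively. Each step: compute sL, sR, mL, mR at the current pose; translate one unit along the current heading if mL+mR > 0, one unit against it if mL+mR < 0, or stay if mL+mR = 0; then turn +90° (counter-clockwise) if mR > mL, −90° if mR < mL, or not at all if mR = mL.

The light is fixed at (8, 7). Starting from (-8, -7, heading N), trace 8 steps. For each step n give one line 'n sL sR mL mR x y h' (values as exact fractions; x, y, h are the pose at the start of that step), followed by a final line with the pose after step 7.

n=0: pose=(-8,-7,N); sL=16/41, sR=80/173; mL=-4408/7093, mR=-8/41; mL+mR=-5792/7093 → advance -1; mR−mL=3024/7093 → turn +1·90°
n=1: pose=(-8,-8,W); sL=160/617, sR=160/557; mL=-138480/343669, mR=-80/617; mL+mR=-183040/343669 → advance -1; mR−mL=93920/343669 → turn +1·90°
n=2: pose=(-7,-8,S); sL=4/13, sR=8/29; mL=-168/377, mR=-2/13; mL+mR=-226/377 → advance -1; mR−mL=110/377 → turn +1·90°
n=3: pose=(-7,-7,E); sL=160/313, sR=160/369; mL=-84080/115497, mR=-80/313; mL+mR=-113600/115497 → advance -1; mR−mL=54560/115497 → turn +1·90°
n=4: pose=(-8,-7,N); sL=16/41, sR=80/173; mL=-4408/7093, mR=-8/41; mL+mR=-5792/7093 → advance -1; mR−mL=3024/7093 → turn +1·90°
n=5: pose=(-8,-8,W); sL=160/617, sR=160/557; mL=-138480/343669, mR=-80/617; mL+mR=-183040/343669 → advance -1; mR−mL=93920/343669 → turn +1·90°
n=6: pose=(-7,-8,S); sL=4/13, sR=8/29; mL=-168/377, mR=-2/13; mL+mR=-226/377 → advance -1; mR−mL=110/377 → turn +1·90°
n=7: pose=(-7,-7,E); sL=160/313, sR=160/369; mL=-84080/115497, mR=-80/313; mL+mR=-113600/115497 → advance -1; mR−mL=54560/115497 → turn +1·90°

0 16/41 80/173 -4408/7093 -8/41 -8 -7 N
1 160/617 160/557 -138480/343669 -80/617 -8 -8 W
2 4/13 8/29 -168/377 -2/13 -7 -8 S
3 160/313 160/369 -84080/115497 -80/313 -7 -7 E
4 16/41 80/173 -4408/7093 -8/41 -8 -7 N
5 160/617 160/557 -138480/343669 -80/617 -8 -8 W
6 4/13 8/29 -168/377 -2/13 -7 -8 S
7 160/313 160/369 -84080/115497 -80/313 -7 -7 E
final -8 -7 N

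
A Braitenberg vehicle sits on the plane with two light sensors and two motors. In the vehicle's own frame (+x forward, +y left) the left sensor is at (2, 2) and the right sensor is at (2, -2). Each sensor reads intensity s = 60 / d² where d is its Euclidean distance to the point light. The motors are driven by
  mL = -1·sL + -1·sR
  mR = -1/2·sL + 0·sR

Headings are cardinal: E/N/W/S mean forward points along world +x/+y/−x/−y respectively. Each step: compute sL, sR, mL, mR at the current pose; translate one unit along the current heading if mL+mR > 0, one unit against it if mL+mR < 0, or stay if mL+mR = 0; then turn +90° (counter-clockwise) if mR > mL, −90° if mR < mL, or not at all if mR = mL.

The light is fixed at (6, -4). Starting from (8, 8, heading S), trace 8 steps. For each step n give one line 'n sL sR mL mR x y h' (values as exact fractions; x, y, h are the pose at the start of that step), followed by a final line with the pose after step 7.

n=0: pose=(8,8,S); sL=15/29, sR=3/5; mL=-162/145, mR=-15/58; mL+mR=-399/290 → advance -1; mR−mL=249/290 → turn +1·90°
n=1: pose=(8,9,E); sL=60/241, sR=60/137; mL=-22680/33017, mR=-30/241; mL+mR=-26790/33017 → advance -1; mR−mL=18570/33017 → turn +1·90°
n=2: pose=(7,9,N); sL=30/113, sR=10/39; mL=-2300/4407, mR=-15/113; mL+mR=-2885/4407 → advance -1; mR−mL=1715/4407 → turn +1·90°
n=3: pose=(7,8,W); sL=60/101, sR=60/197; mL=-17880/19897, mR=-30/101; mL+mR=-23790/19897 → advance -1; mR−mL=11970/19897 → turn +1·90°
n=4: pose=(8,8,S); sL=15/29, sR=3/5; mL=-162/145, mR=-15/58; mL+mR=-399/290 → advance -1; mR−mL=249/290 → turn +1·90°
n=5: pose=(8,9,E); sL=60/241, sR=60/137; mL=-22680/33017, mR=-30/241; mL+mR=-26790/33017 → advance -1; mR−mL=18570/33017 → turn +1·90°
n=6: pose=(7,9,N); sL=30/113, sR=10/39; mL=-2300/4407, mR=-15/113; mL+mR=-2885/4407 → advance -1; mR−mL=1715/4407 → turn +1·90°
n=7: pose=(7,8,W); sL=60/101, sR=60/197; mL=-17880/19897, mR=-30/101; mL+mR=-23790/19897 → advance -1; mR−mL=11970/19897 → turn +1·90°

0 15/29 3/5 -162/145 -15/58 8 8 S
1 60/241 60/137 -22680/33017 -30/241 8 9 E
2 30/113 10/39 -2300/4407 -15/113 7 9 N
3 60/101 60/197 -17880/19897 -30/101 7 8 W
4 15/29 3/5 -162/145 -15/58 8 8 S
5 60/241 60/137 -22680/33017 -30/241 8 9 E
6 30/113 10/39 -2300/4407 -15/113 7 9 N
7 60/101 60/197 -17880/19897 -30/101 7 8 W
final 8 8 S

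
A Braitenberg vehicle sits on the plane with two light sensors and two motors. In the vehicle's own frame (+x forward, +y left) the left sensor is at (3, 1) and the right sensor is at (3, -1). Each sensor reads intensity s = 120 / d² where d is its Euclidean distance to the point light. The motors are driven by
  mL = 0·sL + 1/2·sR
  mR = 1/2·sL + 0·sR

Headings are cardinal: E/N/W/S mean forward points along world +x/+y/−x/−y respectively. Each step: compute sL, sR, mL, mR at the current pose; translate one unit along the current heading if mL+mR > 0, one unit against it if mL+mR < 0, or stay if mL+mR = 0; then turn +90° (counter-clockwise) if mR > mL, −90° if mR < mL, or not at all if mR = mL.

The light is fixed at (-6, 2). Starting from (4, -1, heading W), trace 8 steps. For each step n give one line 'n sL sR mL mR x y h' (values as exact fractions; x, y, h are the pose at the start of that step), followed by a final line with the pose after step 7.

0 24/13 120/53 60/53 12/13 4 -1 W
1 15/8 6/5 3/5 15/16 3 -1 N
2 8/3 120/37 60/37 4/3 3 0 W
3 12/5 60/41 30/41 6/5 2 0 N
4 120/29 24/5 12/5 60/29 2 1 W
5 3 30/17 15/17 3/2 1 1 N
6 120/17 120/17 60/17 60/17 1 2 W
7 12 12 6 6 0 2 W
final -1 2 W

n=0: pose=(4,-1,W); sL=24/13, sR=120/53; mL=60/53, mR=12/13; mL+mR=1416/689 → advance +1; mR−mL=-144/689 → turn -1·90°
n=1: pose=(3,-1,N); sL=15/8, sR=6/5; mL=3/5, mR=15/16; mL+mR=123/80 → advance +1; mR−mL=27/80 → turn +1·90°
n=2: pose=(3,0,W); sL=8/3, sR=120/37; mL=60/37, mR=4/3; mL+mR=328/111 → advance +1; mR−mL=-32/111 → turn -1·90°
n=3: pose=(2,0,N); sL=12/5, sR=60/41; mL=30/41, mR=6/5; mL+mR=396/205 → advance +1; mR−mL=96/205 → turn +1·90°
n=4: pose=(2,1,W); sL=120/29, sR=24/5; mL=12/5, mR=60/29; mL+mR=648/145 → advance +1; mR−mL=-48/145 → turn -1·90°
n=5: pose=(1,1,N); sL=3, sR=30/17; mL=15/17, mR=3/2; mL+mR=81/34 → advance +1; mR−mL=21/34 → turn +1·90°
n=6: pose=(1,2,W); sL=120/17, sR=120/17; mL=60/17, mR=60/17; mL+mR=120/17 → advance +1; mR−mL=0 → turn +0·90°
n=7: pose=(0,2,W); sL=12, sR=12; mL=6, mR=6; mL+mR=12 → advance +1; mR−mL=0 → turn +0·90°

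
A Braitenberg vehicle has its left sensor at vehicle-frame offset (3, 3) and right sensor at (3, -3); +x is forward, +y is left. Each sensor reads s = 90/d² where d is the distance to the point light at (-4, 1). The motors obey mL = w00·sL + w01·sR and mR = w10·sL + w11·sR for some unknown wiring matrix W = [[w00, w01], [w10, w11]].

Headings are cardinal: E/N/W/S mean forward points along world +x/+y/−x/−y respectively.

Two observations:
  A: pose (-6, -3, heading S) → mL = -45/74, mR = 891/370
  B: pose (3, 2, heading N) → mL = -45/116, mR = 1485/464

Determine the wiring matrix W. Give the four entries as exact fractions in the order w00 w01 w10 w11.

obs A: pose=(-6,-3,S) → sL=9/5, sR=45/37, mL=-45/74, mR=891/370
obs B: pose=(3,2,N) → sL=45/16, sR=45/58, mL=-45/116, mR=1485/464
sensor matrix S = [[9/5, 45/37], [45/16, 45/58]]; det S = -34749/17168
solve [mL_A; mL_B] = S·[w00; w01] and [mR_A; mR_B] = S·[w10; w11]:
  w00 = 0, w01 = -1/2, w10 = 1, w11 = 1/2

0 -1/2 1 1/2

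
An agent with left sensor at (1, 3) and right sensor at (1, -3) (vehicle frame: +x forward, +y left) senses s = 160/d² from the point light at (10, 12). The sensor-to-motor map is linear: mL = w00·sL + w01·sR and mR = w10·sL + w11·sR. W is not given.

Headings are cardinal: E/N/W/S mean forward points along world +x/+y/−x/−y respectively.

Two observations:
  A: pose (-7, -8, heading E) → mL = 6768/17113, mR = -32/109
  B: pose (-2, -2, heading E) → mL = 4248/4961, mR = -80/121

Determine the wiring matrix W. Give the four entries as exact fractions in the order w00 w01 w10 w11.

obs A: pose=(-7,-8,E) → sL=32/109, sR=32/157, mL=6768/17113, mR=-32/109
obs B: pose=(-2,-2,E) → sL=80/121, sR=16/41, mL=4248/4961, mR=-80/121
sensor matrix S = [[32/109, 32/157], [80/121, 16/41]]; det S = -1714176/84897593
solve [mL_A; mL_B] = S·[w00; w01] and [mR_A; mR_B] = S·[w10; w11]:
  w00 = 1, w01 = 1/2, w10 = -1, w11 = 0

1 1/2 -1 0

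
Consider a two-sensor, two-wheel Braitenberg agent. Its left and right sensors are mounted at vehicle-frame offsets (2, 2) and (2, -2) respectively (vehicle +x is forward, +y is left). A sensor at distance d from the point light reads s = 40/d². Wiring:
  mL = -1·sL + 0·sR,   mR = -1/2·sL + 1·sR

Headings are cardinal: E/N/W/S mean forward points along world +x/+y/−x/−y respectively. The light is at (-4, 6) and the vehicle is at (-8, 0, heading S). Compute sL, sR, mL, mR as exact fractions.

left sensor world pos  = (-6, -2); dL² = 68
right sensor world pos = (-10, -2); dR² = 100
sL = 40/68 = 10/17
sR = 40/100 = 2/5
mL = -1·sL + 0·sR = -10/17
mR = -1/2·sL + 1·sR = 9/85

10/17 2/5 -10/17 9/85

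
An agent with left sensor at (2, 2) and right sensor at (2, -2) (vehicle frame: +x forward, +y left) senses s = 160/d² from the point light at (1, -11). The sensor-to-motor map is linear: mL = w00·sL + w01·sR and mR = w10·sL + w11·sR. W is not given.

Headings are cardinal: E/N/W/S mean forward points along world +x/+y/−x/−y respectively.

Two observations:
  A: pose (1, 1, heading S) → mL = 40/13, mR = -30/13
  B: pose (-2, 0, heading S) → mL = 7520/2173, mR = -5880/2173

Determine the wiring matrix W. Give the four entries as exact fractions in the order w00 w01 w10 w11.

1 1 -1 -1/2

obs A: pose=(1,1,S) → sL=20/13, sR=20/13, mL=40/13, mR=-30/13
obs B: pose=(-2,0,S) → sL=80/41, sR=80/53, mL=7520/2173, mR=-5880/2173
sensor matrix S = [[20/13, 20/13], [80/41, 80/53]]; det S = -19200/28249
solve [mL_A; mL_B] = S·[w00; w01] and [mR_A; mR_B] = S·[w10; w11]:
  w00 = 1, w01 = 1, w10 = -1, w11 = -1/2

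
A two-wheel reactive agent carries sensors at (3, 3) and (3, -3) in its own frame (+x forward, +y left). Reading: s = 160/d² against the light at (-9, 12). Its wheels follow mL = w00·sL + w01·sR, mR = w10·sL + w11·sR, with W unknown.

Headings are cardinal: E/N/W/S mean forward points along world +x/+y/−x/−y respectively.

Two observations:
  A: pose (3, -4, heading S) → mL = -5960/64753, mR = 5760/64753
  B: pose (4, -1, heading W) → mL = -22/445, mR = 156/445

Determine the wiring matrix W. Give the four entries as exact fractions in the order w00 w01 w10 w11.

-1 1/2 -1 1

obs A: pose=(3,-4,S) → sL=80/293, sR=80/221, mL=-5960/64753, mR=5760/64753
obs B: pose=(4,-1,W) → sL=40/89, sR=4/5, mL=-22/445, mR=156/445
sensor matrix S = [[80/293, 80/221], [40/89, 4/5]]; det S = 321216/5763017
solve [mL_A; mL_B] = S·[w00; w01] and [mR_A; mR_B] = S·[w10; w11]:
  w00 = -1, w01 = 1/2, w10 = -1, w11 = 1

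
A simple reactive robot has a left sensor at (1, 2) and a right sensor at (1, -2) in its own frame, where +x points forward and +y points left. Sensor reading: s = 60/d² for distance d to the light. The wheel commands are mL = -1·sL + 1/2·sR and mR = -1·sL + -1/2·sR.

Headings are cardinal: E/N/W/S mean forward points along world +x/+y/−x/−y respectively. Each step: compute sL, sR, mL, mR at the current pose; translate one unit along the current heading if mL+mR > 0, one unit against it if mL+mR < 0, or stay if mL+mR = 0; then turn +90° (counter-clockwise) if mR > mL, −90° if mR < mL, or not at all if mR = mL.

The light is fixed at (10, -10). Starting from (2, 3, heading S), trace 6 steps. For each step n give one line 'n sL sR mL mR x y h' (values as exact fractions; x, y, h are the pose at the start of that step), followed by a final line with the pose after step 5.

n=0: pose=(2,3,S); sL=1/3, sR=15/61; mL=-77/366, mR=-167/366; mL+mR=-2/3 → advance -1; mR−mL=-15/61 → turn -1·90°
n=1: pose=(2,4,W); sL=4/15, sR=60/337; mL=-898/5055, mR=-1798/5055; mL+mR=-8/15 → advance -1; mR−mL=-60/337 → turn -1·90°
n=2: pose=(3,4,N); sL=10/51, sR=6/25; mL=-97/1275, mR=-403/1275; mL+mR=-20/51 → advance -1; mR−mL=-6/25 → turn -1·90°
n=3: pose=(3,3,E); sL=20/87, sR=60/157; mL=-530/13659, mR=-5750/13659; mL+mR=-40/87 → advance -1; mR−mL=-60/157 → turn -1·90°
n=4: pose=(2,3,S); sL=1/3, sR=15/61; mL=-77/366, mR=-167/366; mL+mR=-2/3 → advance -1; mR−mL=-15/61 → turn -1·90°
n=5: pose=(2,4,W); sL=4/15, sR=60/337; mL=-898/5055, mR=-1798/5055; mL+mR=-8/15 → advance -1; mR−mL=-60/337 → turn -1·90°

0 1/3 15/61 -77/366 -167/366 2 3 S
1 4/15 60/337 -898/5055 -1798/5055 2 4 W
2 10/51 6/25 -97/1275 -403/1275 3 4 N
3 20/87 60/157 -530/13659 -5750/13659 3 3 E
4 1/3 15/61 -77/366 -167/366 2 3 S
5 4/15 60/337 -898/5055 -1798/5055 2 4 W
final 3 4 N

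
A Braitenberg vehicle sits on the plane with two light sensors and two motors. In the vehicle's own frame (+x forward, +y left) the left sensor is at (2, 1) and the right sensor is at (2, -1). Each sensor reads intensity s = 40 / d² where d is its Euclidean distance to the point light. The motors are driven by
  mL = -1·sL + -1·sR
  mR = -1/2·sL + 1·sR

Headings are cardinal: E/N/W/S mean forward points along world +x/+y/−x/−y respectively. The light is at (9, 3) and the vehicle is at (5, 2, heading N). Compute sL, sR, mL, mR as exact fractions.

20/13 4 -72/13 42/13

left sensor world pos  = (4, 4); dL² = 26
right sensor world pos = (6, 4); dR² = 10
sL = 40/26 = 20/13
sR = 40/10 = 4
mL = -1·sL + -1·sR = -72/13
mR = -1/2·sL + 1·sR = 42/13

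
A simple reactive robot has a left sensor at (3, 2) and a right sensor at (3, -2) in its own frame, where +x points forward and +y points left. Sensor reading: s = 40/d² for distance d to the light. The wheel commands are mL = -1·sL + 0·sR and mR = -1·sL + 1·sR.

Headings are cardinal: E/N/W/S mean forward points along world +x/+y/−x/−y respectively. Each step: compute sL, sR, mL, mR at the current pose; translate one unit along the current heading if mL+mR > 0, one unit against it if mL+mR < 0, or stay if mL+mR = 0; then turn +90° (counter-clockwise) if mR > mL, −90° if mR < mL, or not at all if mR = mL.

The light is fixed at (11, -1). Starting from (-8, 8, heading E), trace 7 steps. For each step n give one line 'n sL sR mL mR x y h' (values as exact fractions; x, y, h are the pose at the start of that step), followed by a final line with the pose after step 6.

0 40/377 8/61 -40/377 576/22997 -8 8 E
1 10/157 10/117 -10/157 400/18369 -9 8 N
2 8/113 40/629 -8/113 -512/71077 -9 7 W
3 20/157 20/233 -20/157 -1520/36581 -8 7 S
4 40/377 8/61 -40/377 576/22997 -8 8 E
5 10/157 10/117 -10/157 400/18369 -9 8 N
6 8/113 40/629 -8/113 -512/71077 -9 7 W
final -8 7 S

n=0: pose=(-8,8,E); sL=40/377, sR=8/61; mL=-40/377, mR=576/22997; mL+mR=-1864/22997 → advance -1; mR−mL=8/61 → turn +1·90°
n=1: pose=(-9,8,N); sL=10/157, sR=10/117; mL=-10/157, mR=400/18369; mL+mR=-770/18369 → advance -1; mR−mL=10/117 → turn +1·90°
n=2: pose=(-9,7,W); sL=8/113, sR=40/629; mL=-8/113, mR=-512/71077; mL+mR=-5544/71077 → advance -1; mR−mL=40/629 → turn +1·90°
n=3: pose=(-8,7,S); sL=20/157, sR=20/233; mL=-20/157, mR=-1520/36581; mL+mR=-6180/36581 → advance -1; mR−mL=20/233 → turn +1·90°
n=4: pose=(-8,8,E); sL=40/377, sR=8/61; mL=-40/377, mR=576/22997; mL+mR=-1864/22997 → advance -1; mR−mL=8/61 → turn +1·90°
n=5: pose=(-9,8,N); sL=10/157, sR=10/117; mL=-10/157, mR=400/18369; mL+mR=-770/18369 → advance -1; mR−mL=10/117 → turn +1·90°
n=6: pose=(-9,7,W); sL=8/113, sR=40/629; mL=-8/113, mR=-512/71077; mL+mR=-5544/71077 → advance -1; mR−mL=40/629 → turn +1·90°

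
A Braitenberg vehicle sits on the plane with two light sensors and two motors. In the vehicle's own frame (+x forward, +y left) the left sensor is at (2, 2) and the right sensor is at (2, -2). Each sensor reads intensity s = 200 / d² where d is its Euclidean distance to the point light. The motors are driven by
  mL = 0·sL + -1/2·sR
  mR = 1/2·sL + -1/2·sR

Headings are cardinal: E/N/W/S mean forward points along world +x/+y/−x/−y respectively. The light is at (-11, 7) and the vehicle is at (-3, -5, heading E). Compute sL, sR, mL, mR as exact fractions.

1 25/37 -25/74 6/37

left sensor world pos  = (-1, -3); dL² = 200
right sensor world pos = (-1, -7); dR² = 296
sL = 200/200 = 1
sR = 200/296 = 25/37
mL = 0·sL + -1/2·sR = -25/74
mR = 1/2·sL + -1/2·sR = 6/37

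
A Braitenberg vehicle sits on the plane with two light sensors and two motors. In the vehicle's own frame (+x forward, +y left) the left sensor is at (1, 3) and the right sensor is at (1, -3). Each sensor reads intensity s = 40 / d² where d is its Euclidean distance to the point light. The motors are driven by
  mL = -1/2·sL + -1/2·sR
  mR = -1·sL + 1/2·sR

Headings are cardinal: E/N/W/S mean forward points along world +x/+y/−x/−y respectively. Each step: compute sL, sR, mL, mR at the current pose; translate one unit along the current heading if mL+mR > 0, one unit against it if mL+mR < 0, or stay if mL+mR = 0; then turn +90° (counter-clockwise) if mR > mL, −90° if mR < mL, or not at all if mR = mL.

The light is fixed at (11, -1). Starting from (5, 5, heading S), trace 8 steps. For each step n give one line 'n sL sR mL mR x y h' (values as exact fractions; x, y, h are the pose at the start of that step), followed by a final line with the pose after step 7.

0 20/17 20/53 -700/901 -890/901 5 5 S
1 8/13 40/149 -856/1937 -932/1937 5 6 W
2 5/16 10/17 -245/544 -5/272 6 6 N
3 8/9 40/117 -8/13 -28/39 6 5 W
4 20/49 4/5 -148/245 -2/245 7 5 N
5 40/29 40/89 -2360/2581 -2980/2581 7 4 W
6 5/9 10/9 -5/6 0 8 4 N
7 40/17 8/13 -328/221 -452/221 8 3 W
final 9 3 N

n=0: pose=(5,5,S); sL=20/17, sR=20/53; mL=-700/901, mR=-890/901; mL+mR=-30/17 → advance -1; mR−mL=-190/901 → turn -1·90°
n=1: pose=(5,6,W); sL=8/13, sR=40/149; mL=-856/1937, mR=-932/1937; mL+mR=-12/13 → advance -1; mR−mL=-76/1937 → turn -1·90°
n=2: pose=(6,6,N); sL=5/16, sR=10/17; mL=-245/544, mR=-5/272; mL+mR=-15/32 → advance -1; mR−mL=235/544 → turn +1·90°
n=3: pose=(6,5,W); sL=8/9, sR=40/117; mL=-8/13, mR=-28/39; mL+mR=-4/3 → advance -1; mR−mL=-4/39 → turn -1·90°
n=4: pose=(7,5,N); sL=20/49, sR=4/5; mL=-148/245, mR=-2/245; mL+mR=-30/49 → advance -1; mR−mL=146/245 → turn +1·90°
n=5: pose=(7,4,W); sL=40/29, sR=40/89; mL=-2360/2581, mR=-2980/2581; mL+mR=-60/29 → advance -1; mR−mL=-620/2581 → turn -1·90°
n=6: pose=(8,4,N); sL=5/9, sR=10/9; mL=-5/6, mR=0; mL+mR=-5/6 → advance -1; mR−mL=5/6 → turn +1·90°
n=7: pose=(8,3,W); sL=40/17, sR=8/13; mL=-328/221, mR=-452/221; mL+mR=-60/17 → advance -1; mR−mL=-124/221 → turn -1·90°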